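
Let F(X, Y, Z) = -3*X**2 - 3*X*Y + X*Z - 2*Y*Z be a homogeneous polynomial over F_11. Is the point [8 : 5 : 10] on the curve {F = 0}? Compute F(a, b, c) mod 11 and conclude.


F(8,5,10) ≡ 9 (mod 11); P is NOT on the curve.

Evaluate F(8, 5, 10) term-by-term (mod 11).
  -3*X**2 ↦ -3·64·1·1 = -192
  -3*X*Y ↦ -3·8·5·1 = -120
  X*Z ↦ 1·8·1·10 = 80
  -2*Y*Z ↦ -2·1·5·10 = -100
Sum: F(8, 5, 10) = (-192) + (-120) + (80) + (-100) = -332.
Reducing mod 11: -332 ≡ 9 (mod 11).
Since F(a, b, c) ≡ 9 ≠ 0 (mod 11), P does NOT lie on the curve.


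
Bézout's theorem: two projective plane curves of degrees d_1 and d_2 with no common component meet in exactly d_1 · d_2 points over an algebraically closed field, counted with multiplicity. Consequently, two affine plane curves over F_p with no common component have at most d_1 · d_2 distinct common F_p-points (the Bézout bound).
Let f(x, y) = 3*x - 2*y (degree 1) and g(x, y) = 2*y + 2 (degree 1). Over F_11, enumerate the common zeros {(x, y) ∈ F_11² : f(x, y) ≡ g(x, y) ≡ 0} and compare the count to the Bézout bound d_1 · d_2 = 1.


Common zeros: {(3, 10)}; count = 1; Bézout bound = 1.

deg(f) = 1, deg(g) = 1, so Bézout bound = 1.
Scan x ∈ F_11. For each x, list the y ∈ F_11 with f(x, y) ≡ 0 and those with g(x, y) ≡ 0 (mod 11); the common zeros in that column are the intersection.
  x = 0: f ≡ 0 at y ∈ {0}; g ≡ 0 at y ∈ {10}; common: ∅.
  x = 1: f ≡ 0 at y ∈ {7}; g ≡ 0 at y ∈ {10}; common: ∅.
  x = 2: f ≡ 0 at y ∈ {3}; g ≡ 0 at y ∈ {10}; common: ∅.
  x = 3: f ≡ 0 at y ∈ {10}; g ≡ 0 at y ∈ {10}; common: {10}.
  x = 4: f ≡ 0 at y ∈ {6}; g ≡ 0 at y ∈ {10}; common: ∅.
  x = 5: f ≡ 0 at y ∈ {2}; g ≡ 0 at y ∈ {10}; common: ∅.
  x = 6: f ≡ 0 at y ∈ {9}; g ≡ 0 at y ∈ {10}; common: ∅.
  x = 7: f ≡ 0 at y ∈ {5}; g ≡ 0 at y ∈ {10}; common: ∅.
  x = 8: f ≡ 0 at y ∈ {1}; g ≡ 0 at y ∈ {10}; common: ∅.
  x = 9: f ≡ 0 at y ∈ {8}; g ≡ 0 at y ∈ {10}; common: ∅.
  x = 10: f ≡ 0 at y ∈ {4}; g ≡ 0 at y ∈ {10}; common: ∅.
Collecting: common zeros = {(3, 10)}, so the count is 1.
Comparison with the Bézout bound: 1 ≤ 1 = deg(f)·deg(g), as expected for curves with no common component (the bound is attained).


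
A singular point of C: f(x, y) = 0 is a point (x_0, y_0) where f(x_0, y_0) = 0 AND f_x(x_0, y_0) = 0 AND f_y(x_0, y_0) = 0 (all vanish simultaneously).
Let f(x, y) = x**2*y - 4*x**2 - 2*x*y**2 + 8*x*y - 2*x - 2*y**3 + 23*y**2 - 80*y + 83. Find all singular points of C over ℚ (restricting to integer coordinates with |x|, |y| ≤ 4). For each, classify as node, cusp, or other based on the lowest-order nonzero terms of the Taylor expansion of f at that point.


Singular points: {(2, 3)}; classification: node.

Compute partial derivatives:
  f_x = 2*x*y - 8*x - 2*y**2 + 8*y - 2.
  f_y = x**2 - 4*x*y + 8*x - 6*y**2 + 46*y - 80.
Scan x_0 ∈ {−4, ..., 4}. For each x_0, f_y(x_0, y) is a polynomial in y; find its integer roots y ∈ {−4, ..., 4}, then test f_x and f at those candidates.
  x = -4: f_y(-4, y) = -6*y**2 + 62*y - 96; no integer root y with |y| ≤ 4.
  x = -3: f_y(-3, y) = -6*y**2 + 58*y - 95; no integer root y with |y| ≤ 4.
  x = -2: f_y(-2, y) = -6*y**2 + 54*y - 92; no integer root y with |y| ≤ 4.
  x = -1: f_y(-1, y) = -6*y**2 + 50*y - 87; no integer root y with |y| ≤ 4.
  x = 0: f_y(0, y) = -6*y**2 + 46*y - 80; no integer root y with |y| ≤ 4.
  x = 1: f_y(1, y) = -6*y**2 + 42*y - 71; no integer root y with |y| ≤ 4.
  x = 2: f_y(2, y) = -6*y**2 + 38*y - 60; vanishes at y ∈ {3}. (2, 3): f_x = 0, f = 0 — SINGULAR.
  x = 3: f_y(3, y) = -6*y**2 + 34*y - 47; no integer root y with |y| ≤ 4.
  x = 4: f_y(4, y) = -6*y**2 + 30*y - 32; no integer root y with |y| ≤ 4.
Only singular point on the grid: (2, 3).
Classify: substitute x = 2 + u, y = 3 + v and expand: f = u**2*v - u**2 - 2*u*v**2 - 2*v**3 + v**2.
No constant or linear terms (consistent with a singular point). Quadratic part: -u**2 + v**2. Cubic part: u**2*v - 2*u*v**2 - 2*v**3.
The quadratic part v**2 - u**2 = (v − u)(v + u) splits into two distinct linear factors, so there are two distinct tangent lines y − 3 = ±(x − 2) — this is a node (ordinary double point).
Classification: node.


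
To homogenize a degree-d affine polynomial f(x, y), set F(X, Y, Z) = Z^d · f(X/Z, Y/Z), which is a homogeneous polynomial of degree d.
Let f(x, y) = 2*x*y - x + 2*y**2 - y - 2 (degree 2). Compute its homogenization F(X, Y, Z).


F(X, Y, Z) = 2*X*Y - X*Z + 2*Y**2 - Y*Z - 2*Z**2

deg(f) = 2.
Substitute x = X/Z, y = Y/Z into f, then multiply by Z^2.
  monomial 2·x^1·y^1 ↦ 2·X^1·Y^1·Z^0.
  monomial -1·x^1·y^0 ↦ -1·X^1·Y^0·Z^1.
  monomial 2·x^0·y^2 ↦ 2·X^0·Y^2·Z^0.
  monomial -1·x^0·y^1 ↦ -1·X^0·Y^1·Z^1.
  monomial -2·x^0·y^0 ↦ -2·X^0·Y^0·Z^2.
Collecting: F(X, Y, Z) = 2*X*Y - X*Z + 2*Y**2 - Y*Z - 2*Z**2.


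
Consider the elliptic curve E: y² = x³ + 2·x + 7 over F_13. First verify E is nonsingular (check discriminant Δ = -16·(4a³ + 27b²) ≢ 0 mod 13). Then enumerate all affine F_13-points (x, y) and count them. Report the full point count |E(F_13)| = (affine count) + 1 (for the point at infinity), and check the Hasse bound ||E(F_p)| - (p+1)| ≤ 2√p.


Affine points = {(1, 6), (1, 7), (3, 1), (3, 12), (4, 1), (4, 12), (5, 5), (5, 8), (6, 1), (6, 12), (7, 0), (9, 0), (10, 0), (12, 2), (12, 11)}; affine count = 15; |E(F_13)| = 16.

Discriminant check: Δ ∝ 4a³ + 27b² = 4·2³ + 27·7² = 4·8 + 27·49 ≡ 3 (mod 13). Nonzero ⇒ E is nonsingular.
For each x ∈ F_13, compute rhs = x³ + 2·x + 7 mod 13, then count y ∈ F_13 with y² ≡ rhs.
  x = 0: rhs = 7, matching y values: none (0 points).
  x = 1: rhs = 10, matching y values: 6, 7 (2 points).
  x = 2: rhs = 6, matching y values: none (0 points).
  x = 3: rhs = 1, matching y values: 1, 12 (2 points).
  x = 4: rhs = 1, matching y values: 1, 12 (2 points).
  x = 5: rhs = 12, matching y values: 5, 8 (2 points).
  x = 6: rhs = 1, matching y values: 1, 12 (2 points).
  x = 7: rhs = 0, matching y values: 0 (1 points).
  x = 8: rhs = 2, matching y values: none (0 points).
  x = 9: rhs = 0, matching y values: 0 (1 points).
  x = 10: rhs = 0, matching y values: 0 (1 points).
  x = 11: rhs = 8, matching y values: none (0 points).
  x = 12: rhs = 4, matching y values: 2, 11 (2 points).
Total affine count: 15.
Full point count |E(F_13)| = 15 + 1 = 16.
Hasse bound: |16 − (13+1)| = |2| = 2 ≤ 2√13 ≈ 7.2111 ✓.


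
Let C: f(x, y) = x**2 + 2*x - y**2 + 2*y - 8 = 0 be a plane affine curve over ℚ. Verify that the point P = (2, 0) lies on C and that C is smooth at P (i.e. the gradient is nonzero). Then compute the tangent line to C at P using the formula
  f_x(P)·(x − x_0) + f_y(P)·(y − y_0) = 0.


Tangent line at P: 6*x + 2*y - 12 = 0.

Step 1: f(2, 0) = 0, so P lies on C.
Step 2: partial derivatives
  f_x(x, y) = 2*x + 2, f_y(x, y) = 2 - 2*y.
  f_x(P) = 6, f_y(P) = 2 (gradient nonzero, so P is smooth).
Step 3: tangent line at P: 6·(x − 2) + 2·(y − 0) = 0.
Expanding: 6*x + 2*y - 12 = 0.


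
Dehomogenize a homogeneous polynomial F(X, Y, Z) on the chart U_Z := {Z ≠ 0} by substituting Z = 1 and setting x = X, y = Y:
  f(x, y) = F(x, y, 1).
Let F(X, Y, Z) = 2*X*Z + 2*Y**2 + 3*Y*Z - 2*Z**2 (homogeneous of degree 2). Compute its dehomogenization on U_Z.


f(x, y) = 2*x + 2*y**2 + 3*y - 2

On U_Z we set Z = 1. Each monomial c·X^i·Y^j·Z^k in F becomes c·x^i·y^j·1^k = c·x^i·y^j.
Substituting Z = 1: F(X, Y, 1) = 2*x + 2*y**2 + 3*y - 2.
Note: deg(f) ≤ deg(F) = 2; strict inequality happens when F is divisible by Z (lost terms).


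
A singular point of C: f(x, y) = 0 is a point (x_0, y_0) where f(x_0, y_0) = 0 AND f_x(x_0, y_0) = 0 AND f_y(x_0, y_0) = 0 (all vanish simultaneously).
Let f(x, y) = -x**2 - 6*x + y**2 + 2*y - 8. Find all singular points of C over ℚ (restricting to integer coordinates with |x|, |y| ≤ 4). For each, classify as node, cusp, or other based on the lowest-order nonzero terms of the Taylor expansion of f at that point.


Singular points: {(-3, -1)}; classification: node.

Compute partial derivatives:
  f_x = -2*x - 6.
  f_y = 2*y + 2.
Scan x_0 ∈ {−4, ..., 4}. For each x_0, f_y(x_0, y) is a polynomial in y; find its integer roots y ∈ {−4, ..., 4}, then test f_x and f at those candidates.
  x = -4: f_y(-4, y) = 2*y + 2; vanishes at y ∈ {-1}. (-4, -1): f_x = 2 ≠ 0.
  x = -3: f_y(-3, y) = 2*y + 2; vanishes at y ∈ {-1}. (-3, -1): f_x = 0, f = 0 — SINGULAR.
  x = -2: f_y(-2, y) = 2*y + 2; vanishes at y ∈ {-1}. (-2, -1): f_x = -2 ≠ 0.
  x = -1: f_y(-1, y) = 2*y + 2; vanishes at y ∈ {-1}. (-1, -1): f_x = -4 ≠ 0.
  x = 0: f_y(0, y) = 2*y + 2; vanishes at y ∈ {-1}. (0, -1): f_x = -6 ≠ 0.
  x = 1: f_y(1, y) = 2*y + 2; vanishes at y ∈ {-1}. (1, -1): f_x = -8 ≠ 0.
  x = 2: f_y(2, y) = 2*y + 2; vanishes at y ∈ {-1}. (2, -1): f_x = -10 ≠ 0.
  x = 3: f_y(3, y) = 2*y + 2; vanishes at y ∈ {-1}. (3, -1): f_x = -12 ≠ 0.
  x = 4: f_y(4, y) = 2*y + 2; vanishes at y ∈ {-1}. (4, -1): f_x = -14 ≠ 0.
Only singular point on the grid: (-3, -1).
Classify: substitute x = -3 + u, y = -1 + v and expand: f = -u**2 + v**2.
No constant or linear terms (consistent with a singular point). Quadratic part: -u**2 + v**2. Cubic part: 0.
The quadratic part v**2 - u**2 = (v − u)(v + u) splits into two distinct linear factors, so there are two distinct tangent lines y − -1 = ±(x − -3) — this is a node (ordinary double point).
Classification: node.


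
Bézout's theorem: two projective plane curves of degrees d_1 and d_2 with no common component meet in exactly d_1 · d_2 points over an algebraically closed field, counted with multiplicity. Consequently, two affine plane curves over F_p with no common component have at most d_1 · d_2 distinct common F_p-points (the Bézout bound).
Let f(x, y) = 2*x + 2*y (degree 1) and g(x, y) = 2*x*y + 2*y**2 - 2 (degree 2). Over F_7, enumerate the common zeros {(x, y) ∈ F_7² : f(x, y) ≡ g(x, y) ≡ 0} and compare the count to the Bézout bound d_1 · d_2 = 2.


Common zeros: ∅; count = 0; Bézout bound = 2.

deg(f) = 1, deg(g) = 2, so Bézout bound = 2.
Scan x ∈ F_7. For each x, list the y ∈ F_7 with f(x, y) ≡ 0 and those with g(x, y) ≡ 0 (mod 7); the common zeros in that column are the intersection.
  x = 0: f ≡ 0 at y ∈ {0}; g ≡ 0 at y ∈ {1, 6}; common: ∅.
  x = 1: f ≡ 0 at y ∈ {6}; g ≡ 0 at y ∈ ∅; common: ∅.
  x = 2: f ≡ 0 at y ∈ {5}; g ≡ 0 at y ∈ {2, 3}; common: ∅.
  x = 3: f ≡ 0 at y ∈ {4}; g ≡ 0 at y ∈ ∅; common: ∅.
  x = 4: f ≡ 0 at y ∈ {3}; g ≡ 0 at y ∈ ∅; common: ∅.
  x = 5: f ≡ 0 at y ∈ {2}; g ≡ 0 at y ∈ {4, 5}; common: ∅.
  x = 6: f ≡ 0 at y ∈ {1}; g ≡ 0 at y ∈ ∅; common: ∅.
Collecting: common zeros = ∅, so the count is 0.
Comparison with the Bézout bound: 0 ≤ 2 = deg(f)·deg(g), as expected for curves with no common component (the affine F_7-count falls short of the bound because intersections may lie at infinity, over extension fields, or carry multiplicity).


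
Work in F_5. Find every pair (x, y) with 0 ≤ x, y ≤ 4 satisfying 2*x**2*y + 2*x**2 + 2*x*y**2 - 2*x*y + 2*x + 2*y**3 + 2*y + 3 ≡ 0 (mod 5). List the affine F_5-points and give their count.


Affine F_5-points: {(1, 2), (1, 3), (1, 4), (2, 0), (3, 2)}; count = 5.

For each of the 25 pairs (x, y) ∈ F_5², evaluate f(x, y) mod 5. Record the zeros.
  x = 0: [0↦3, 1↦2, 2↦3, 3↦3, 4↦4]  zeros at y ∈ ∅
  x = 1: [0↦2, 1↦3, 2↦0, 3↦0, 4↦0]  zeros at y ∈ {2, 3, 4}
  x = 2: [0↦0, 1↦2, 2↦4, 3↦3, 4↦1]  zeros at y ∈ {0}
  x = 3: [0↦2, 1↦4, 2↦0, 3↦2, 4↦2]  zeros at y ∈ {2}
  x = 4: [0↦3, 1↦4, 2↦3, 3↦2, 4↦3]  zeros at y ∈ ∅
Collecting zeros: affine points = {(1, 2), (1, 3), (1, 4), (2, 0), (3, 2)}.
Total count |C(F_5)_aff| = 5.


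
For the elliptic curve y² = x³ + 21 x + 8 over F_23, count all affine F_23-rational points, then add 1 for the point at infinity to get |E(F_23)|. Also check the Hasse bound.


Affine points = {(0, 10), (0, 13), (2, 9), (2, 14), (3, 11), (3, 12), (4, 8), (4, 15), (5, 10), (5, 13), (9, 11), (9, 12), (11, 11), (11, 12), (15, 8), (15, 15), (16, 1), (16, 22), (18, 10), (18, 13), (21, 2), (21, 21), (22, 3), (22, 20)}; affine count = 24; |E(F_23)| = 25.

Discriminant check: Δ ∝ 4a³ + 27b² = 4·21³ + 27·8² = 4·9261 + 27·64 ≡ 17 (mod 23). Nonzero ⇒ E is nonsingular.
For each x ∈ F_23, compute rhs = x³ + 21·x + 8 mod 23, then count y ∈ F_23 with y² ≡ rhs.
  x = 0: rhs = 8, matching y values: 10, 13 (2 points).
  x = 1: rhs = 7, matching y values: none (0 points).
  x = 2: rhs = 12, matching y values: 9, 14 (2 points).
  x = 3: rhs = 6, matching y values: 11, 12 (2 points).
  x = 4: rhs = 18, matching y values: 8, 15 (2 points).
  x = 5: rhs = 8, matching y values: 10, 13 (2 points).
  x = 6: rhs = 5, matching y values: none (0 points).
  x = 7: rhs = 15, matching y values: none (0 points).
  x = 8: rhs = 21, matching y values: none (0 points).
  x = 9: rhs = 6, matching y values: 11, 12 (2 points).
  x = 10: rhs = 22, matching y values: none (0 points).
  x = 11: rhs = 6, matching y values: 11, 12 (2 points).
  x = 12: rhs = 10, matching y values: none (0 points).
  x = 13: rhs = 17, matching y values: none (0 points).
  x = 14: rhs = 10, matching y values: none (0 points).
  x = 15: rhs = 18, matching y values: 8, 15 (2 points).
  x = 16: rhs = 1, matching y values: 1, 22 (2 points).
  x = 17: rhs = 11, matching y values: none (0 points).
  x = 18: rhs = 8, matching y values: 10, 13 (2 points).
  x = 19: rhs = 21, matching y values: none (0 points).
  x = 20: rhs = 10, matching y values: none (0 points).
  x = 21: rhs = 4, matching y values: 2, 21 (2 points).
  x = 22: rhs = 9, matching y values: 3, 20 (2 points).
Total affine count: 24.
Full point count |E(F_23)| = 24 + 1 = 25.
Hasse bound: |25 − (23+1)| = |1| = 1 ≤ 2√23 ≈ 9.5917 ✓.


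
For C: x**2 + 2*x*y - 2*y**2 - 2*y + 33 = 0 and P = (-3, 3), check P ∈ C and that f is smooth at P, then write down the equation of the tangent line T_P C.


Tangent line at P: 60 - 20*y = 0.

Step 1: f(-3, 3) = 0, so P lies on C.
Step 2: partial derivatives
  f_x(x, y) = 2*x + 2*y, f_y(x, y) = 2*x - 4*y - 2.
  f_x(P) = 0, f_y(P) = -20 (gradient nonzero, so P is smooth).
Step 3: tangent line at P: 0·(x − -3) + -20·(y − 3) = 0.
Expanding: 60 - 20*y = 0.


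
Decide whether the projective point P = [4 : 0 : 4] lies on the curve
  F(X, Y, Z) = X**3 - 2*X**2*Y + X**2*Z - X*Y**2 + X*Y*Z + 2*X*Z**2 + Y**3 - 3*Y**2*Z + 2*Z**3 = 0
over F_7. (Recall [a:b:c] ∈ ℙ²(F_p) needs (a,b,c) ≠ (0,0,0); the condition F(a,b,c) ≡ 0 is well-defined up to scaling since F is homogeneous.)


F(4,0,4) ≡ 6 (mod 7); P is NOT on the curve.

Evaluate F(4, 0, 4) term-by-term (mod 7).
  X**3 ↦ 1·64·1·1 = 64
  -2*X**2*Y ↦ -2·16·0·1 = 0
  X**2*Z ↦ 1·16·1·4 = 64
  -X*Y**2 ↦ -1·4·0·1 = 0
  X*Y*Z ↦ 1·4·0·4 = 0
  2*X*Z**2 ↦ 2·4·1·16 = 128
  Y**3 ↦ 1·1·0·1 = 0
  -3*Y**2*Z ↦ -3·1·0·4 = 0
  2*Z**3 ↦ 2·1·1·64 = 128
Sum: F(4, 0, 4) = (64) + (0) + (64) + (0) + (0) + (128) + (0) + (0) + (128) = 384.
Reducing mod 7: 384 ≡ 6 (mod 7).
Since F(a, b, c) ≡ 6 ≠ 0 (mod 7), P does NOT lie on the curve.


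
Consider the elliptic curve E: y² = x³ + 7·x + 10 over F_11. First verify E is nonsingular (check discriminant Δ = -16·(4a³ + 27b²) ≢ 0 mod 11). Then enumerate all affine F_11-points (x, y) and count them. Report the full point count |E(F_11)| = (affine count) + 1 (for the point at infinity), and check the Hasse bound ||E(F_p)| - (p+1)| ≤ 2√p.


Affine points = {(3, 5), (3, 6), (4, 5), (4, 6), (5, 4), (5, 7), (6, 2), (6, 9)}; affine count = 8; |E(F_11)| = 9.

Discriminant check: Δ ∝ 4a³ + 27b² = 4·7³ + 27·10² = 4·343 + 27·100 ≡ 2 (mod 11). Nonzero ⇒ E is nonsingular.
For each x ∈ F_11, compute rhs = x³ + 7·x + 10 mod 11, then count y ∈ F_11 with y² ≡ rhs.
  x = 0: rhs = 10, matching y values: none (0 points).
  x = 1: rhs = 7, matching y values: none (0 points).
  x = 2: rhs = 10, matching y values: none (0 points).
  x = 3: rhs = 3, matching y values: 5, 6 (2 points).
  x = 4: rhs = 3, matching y values: 5, 6 (2 points).
  x = 5: rhs = 5, matching y values: 4, 7 (2 points).
  x = 6: rhs = 4, matching y values: 2, 9 (2 points).
  x = 7: rhs = 6, matching y values: none (0 points).
  x = 8: rhs = 6, matching y values: none (0 points).
  x = 9: rhs = 10, matching y values: none (0 points).
  x = 10: rhs = 2, matching y values: none (0 points).
Total affine count: 8.
Full point count |E(F_11)| = 8 + 1 = 9.
Hasse bound: |9 − (11+1)| = |-3| = 3 ≤ 2√11 ≈ 6.6332 ✓.


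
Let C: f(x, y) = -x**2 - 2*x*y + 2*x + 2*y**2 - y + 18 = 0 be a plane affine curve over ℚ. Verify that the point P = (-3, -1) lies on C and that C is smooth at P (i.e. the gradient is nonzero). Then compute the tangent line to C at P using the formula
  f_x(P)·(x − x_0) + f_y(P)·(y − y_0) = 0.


Tangent line at P: 10*x + y + 31 = 0.

Step 1: f(-3, -1) = 0, so P lies on C.
Step 2: partial derivatives
  f_x(x, y) = -2*x - 2*y + 2, f_y(x, y) = -2*x + 4*y - 1.
  f_x(P) = 10, f_y(P) = 1 (gradient nonzero, so P is smooth).
Step 3: tangent line at P: 10·(x − -3) + 1·(y − -1) = 0.
Expanding: 10*x + y + 31 = 0.


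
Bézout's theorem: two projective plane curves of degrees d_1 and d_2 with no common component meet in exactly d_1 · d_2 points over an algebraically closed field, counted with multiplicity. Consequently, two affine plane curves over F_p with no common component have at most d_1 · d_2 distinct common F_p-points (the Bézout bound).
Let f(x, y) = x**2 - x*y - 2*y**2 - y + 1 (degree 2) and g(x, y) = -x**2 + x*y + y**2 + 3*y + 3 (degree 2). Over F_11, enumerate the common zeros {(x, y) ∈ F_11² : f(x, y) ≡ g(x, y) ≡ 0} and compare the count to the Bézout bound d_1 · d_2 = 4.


Common zeros: ∅; count = 0; Bézout bound = 4.

deg(f) = 2, deg(g) = 2, so Bézout bound = 4.
Scan x ∈ F_11. For each x, list the y ∈ F_11 with f(x, y) ≡ 0 and those with g(x, y) ≡ 0 (mod 11); the common zeros in that column are the intersection.
  x = 0: f ≡ 0 at y ∈ {6, 10}; g ≡ 0 at y ∈ ∅; common: ∅.
  x = 1: f ≡ 0 at y ∈ {3, 7}; g ≡ 0 at y ∈ ∅; common: ∅.
  x = 2: f ≡ 0 at y ∈ {1, 3}; g ≡ 0 at y ∈ ∅; common: ∅.
  x = 3: f ≡ 0 at y ∈ ∅; g ≡ 0 at y ∈ {6, 10}; common: ∅.
  x = 4: f ≡ 0 at y ∈ ∅; g ≡ 0 at y ∈ ∅; common: ∅.
  x = 5: f ≡ 0 at y ∈ ∅; g ≡ 0 at y ∈ {0, 3}; common: ∅.
  x = 6: f ≡ 0 at y ∈ {6, 7}; g ≡ 0 at y ∈ {0, 2}; common: ∅.
  x = 7: f ≡ 0 at y ∈ ∅; g ≡ 0 at y ∈ {2, 10}; common: ∅.
  x = 8: f ≡ 0 at y ∈ ∅; g ≡ 0 at y ∈ ∅; common: ∅.
  x = 9: f ≡ 0 at y ∈ ∅; g ≡ 0 at y ∈ {3, 7}; common: ∅.
  x = 10: f ≡ 0 at y ∈ {1, 10}; g ≡ 0 at y ∈ ∅; common: ∅.
Collecting: common zeros = ∅, so the count is 0.
Comparison with the Bézout bound: 0 ≤ 4 = deg(f)·deg(g), as expected for curves with no common component (the affine F_11-count falls short of the bound because intersections may lie at infinity, over extension fields, or carry multiplicity).


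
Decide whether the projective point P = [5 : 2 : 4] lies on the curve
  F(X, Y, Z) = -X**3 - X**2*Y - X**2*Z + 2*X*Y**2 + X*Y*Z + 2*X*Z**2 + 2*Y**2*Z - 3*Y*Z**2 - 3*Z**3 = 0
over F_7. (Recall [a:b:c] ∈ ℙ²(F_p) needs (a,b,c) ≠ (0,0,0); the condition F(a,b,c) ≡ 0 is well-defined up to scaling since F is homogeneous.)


F(5,2,4) ≡ 3 (mod 7); P is NOT on the curve.

Evaluate F(5, 2, 4) term-by-term (mod 7).
  -X**3 ↦ -1·125·1·1 = -125
  -X**2*Y ↦ -1·25·2·1 = -50
  -X**2*Z ↦ -1·25·1·4 = -100
  2*X*Y**2 ↦ 2·5·4·1 = 40
  X*Y*Z ↦ 1·5·2·4 = 40
  2*X*Z**2 ↦ 2·5·1·16 = 160
  2*Y**2*Z ↦ 2·1·4·4 = 32
  -3*Y*Z**2 ↦ -3·1·2·16 = -96
  -3*Z**3 ↦ -3·1·1·64 = -192
Sum: F(5, 2, 4) = (-125) + (-50) + (-100) + (40) + (40) + (160) + (32) + (-96) + (-192) = -291.
Reducing mod 7: -291 ≡ 3 (mod 7).
Since F(a, b, c) ≡ 3 ≠ 0 (mod 7), P does NOT lie on the curve.


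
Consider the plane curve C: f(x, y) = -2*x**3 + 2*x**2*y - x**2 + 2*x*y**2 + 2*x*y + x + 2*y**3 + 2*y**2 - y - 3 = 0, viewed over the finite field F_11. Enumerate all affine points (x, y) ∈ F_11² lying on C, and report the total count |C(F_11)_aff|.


Affine F_11-points: {(0, 1), (0, 3), (0, 6), (1, 2), (1, 9), (2, 6), (3, 3), (4, 0), (5, 3), (5, 5), (5, 8), (6, 5), (7, 2), (8, 10), (9, 6), (9, 7), (9, 10), (10, 2), (10, 4), (10, 5)}; count = 20.

For each of the 121 pairs (x, y) ∈ F_11², evaluate f(x, y) mod 11. Record the zeros.
  x = 0: [0↦8, 1↦0, 2↦8, 3↦0, 4↦10, 5↦6, 6↦0, 7↦4, 8↦8, 9↦2, 10↦9]  zeros at y ∈ {1, 3, 6}
  x = 1: [0↦6, 1↦4, 2↦0, 3↦6, 4↦1, 5↦8, 6↦6, 7↦7, 8↦1, 9↦0, 10↦5]  zeros at y ∈ {2, 9}
  x = 2: [0↦1, 1↦9, 2↦8, 3↦10, 4↦5, 5↦5, 6↦0, 7↦2, 8↦1, 9↦9, 10↦5]  zeros at y ∈ {6}
  x = 3: [0↦3, 1↦3, 2↦9, 3↦0, 4↦10, 5↦7, 6↦3, 7↦10, 8↦7, 9↦6, 10↦8]  zeros at y ∈ {3}
  x = 4: [0↦0, 1↦7, 2↦2, 3↦8, 4↦4, 5↦2, 6↦3, 7↦8, 8↦7, 9↦1, 10↦2]  zeros at y ∈ {0}
  x = 5: [0↦2, 1↦9, 2↦8, 3↦0, 4↦8, 5↦0, 6↦10, 7↦6, 8↦0, 9↦4, 10↦8]  zeros at y ∈ {3, 5, 8}
  x = 6: [0↦8, 1↦8, 2↦4, 3↦8, 4↦10, 5↦0, 6↦1, 7↦3, 8↦7, 9↦3, 10↦3]  zeros at y ∈ {5}
  x = 7: [0↦6, 1↦3, 2↦0, 3↦9, 4↦9, 5↦1, 6↦8, 7↦9, 8↦5, 9↦8, 10↦8]  zeros at y ∈ {2}
  x = 8: [0↦6, 1↦4, 2↦6, 3↦2, 4↦4, 5↦2, 6↦8, 7↦1, 8↦4, 9↦7, 10↦0]  zeros at y ∈ {10}
  x = 9: [0↦7, 1↦10, 2↦10, 3↦8, 4↦5, 5↦2, 6↦0, 7↦0, 8↦3, 9↦10, 10↦0]  zeros at y ∈ {6, 7, 10}
  x = 10: [0↦8, 1↦9, 2↦0, 3↦4, 4↦0, 5↦0, 6↦5, 7↦5, 8↦1, 9↦5, 10↦7]  zeros at y ∈ {2, 4, 5}
Collecting zeros: affine points = {(0, 1), (0, 3), (0, 6), (1, 2), (1, 9), (2, 6), (3, 3), (4, 0), (5, 3), (5, 5), (5, 8), (6, 5), (7, 2), (8, 10), (9, 6), (9, 7), (9, 10), (10, 2), (10, 4), (10, 5)}.
Total count |C(F_11)_aff| = 20.


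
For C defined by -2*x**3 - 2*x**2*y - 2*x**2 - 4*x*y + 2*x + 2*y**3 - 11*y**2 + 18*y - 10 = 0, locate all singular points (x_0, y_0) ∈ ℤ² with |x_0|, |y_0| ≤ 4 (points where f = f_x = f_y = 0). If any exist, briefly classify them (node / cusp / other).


Singular points: {(-1, 2)}; classification: cusp.

Compute partial derivatives:
  f_x = -6*x**2 - 4*x*y - 4*x - 4*y + 2.
  f_y = -2*x**2 - 4*x + 6*y**2 - 22*y + 18.
Scan x_0 ∈ {−4, ..., 4}. For each x_0, f_y(x_0, y) is a polynomial in y; find its integer roots y ∈ {−4, ..., 4}, then test f_x and f at those candidates.
  x = -4: f_y(-4, y) = 6*y**2 - 22*y + 2; no integer root y with |y| ≤ 4.
  x = -3: f_y(-3, y) = 6*y**2 - 22*y + 12; vanishes at y ∈ {3}. (-3, 3): f_x = -16 ≠ 0.
  x = -2: f_y(-2, y) = 6*y**2 - 22*y + 18; no integer root y with |y| ≤ 4.
  x = -1: f_y(-1, y) = 6*y**2 - 22*y + 20; vanishes at y ∈ {2}. (-1, 2): f_x = 0, f = 0 — SINGULAR.
  x = 0: f_y(0, y) = 6*y**2 - 22*y + 18; no integer root y with |y| ≤ 4.
  x = 1: f_y(1, y) = 6*y**2 - 22*y + 12; vanishes at y ∈ {3}. (1, 3): f_x = -32 ≠ 0.
  x = 2: f_y(2, y) = 6*y**2 - 22*y + 2; no integer root y with |y| ≤ 4.
  x = 3: f_y(3, y) = 6*y**2 - 22*y - 12; no integer root y with |y| ≤ 4.
  x = 4: f_y(4, y) = 6*y**2 - 22*y - 30; no integer root y with |y| ≤ 4.
Only singular point on the grid: (-1, 2).
Classify: substitute x = -1 + u, y = 2 + v and expand: f = -2*u**3 - 2*u**2*v + 2*v**3 + v**2.
No constant or linear terms (consistent with a singular point). Quadratic part: v**2. Cubic part: -2*u**3 - 2*u**2*v + 2*v**3.
The quadratic part v**2 is a perfect square, so there is a single (double) tangent line v = 0, i.e. y = 2. Restricting the cubic part to that line (v = 0) leaves -2*u**3 ≠ 0, so f is not divisible by v and the branch is v² ≈ 2*u**3 to lowest order — this is a cusp.
Classification: cusp.


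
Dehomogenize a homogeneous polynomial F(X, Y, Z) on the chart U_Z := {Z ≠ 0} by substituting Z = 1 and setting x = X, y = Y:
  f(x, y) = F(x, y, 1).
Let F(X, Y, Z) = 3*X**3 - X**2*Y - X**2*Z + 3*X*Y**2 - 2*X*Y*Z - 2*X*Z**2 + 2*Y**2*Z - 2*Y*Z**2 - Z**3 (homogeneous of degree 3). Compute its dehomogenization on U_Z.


f(x, y) = 3*x**3 - x**2*y - x**2 + 3*x*y**2 - 2*x*y - 2*x + 2*y**2 - 2*y - 1

On U_Z we set Z = 1. Each monomial c·X^i·Y^j·Z^k in F becomes c·x^i·y^j·1^k = c·x^i·y^j.
Substituting Z = 1: F(X, Y, 1) = 3*x**3 - x**2*y - x**2 + 3*x*y**2 - 2*x*y - 2*x + 2*y**2 - 2*y - 1.
Note: deg(f) ≤ deg(F) = 3; strict inequality happens when F is divisible by Z (lost terms).


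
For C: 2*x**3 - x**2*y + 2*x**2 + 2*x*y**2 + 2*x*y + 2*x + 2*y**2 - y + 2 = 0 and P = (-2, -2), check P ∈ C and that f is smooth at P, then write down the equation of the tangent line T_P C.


Tangent line at P: 14*x - y + 26 = 0.

Step 1: f(-2, -2) = 0, so P lies on C.
Step 2: partial derivatives
  f_x(x, y) = 6*x**2 - 2*x*y + 4*x + 2*y**2 + 2*y + 2, f_y(x, y) = -x**2 + 4*x*y + 2*x + 4*y - 1.
  f_x(P) = 14, f_y(P) = -1 (gradient nonzero, so P is smooth).
Step 3: tangent line at P: 14·(x − -2) + -1·(y − -2) = 0.
Expanding: 14*x - y + 26 = 0.


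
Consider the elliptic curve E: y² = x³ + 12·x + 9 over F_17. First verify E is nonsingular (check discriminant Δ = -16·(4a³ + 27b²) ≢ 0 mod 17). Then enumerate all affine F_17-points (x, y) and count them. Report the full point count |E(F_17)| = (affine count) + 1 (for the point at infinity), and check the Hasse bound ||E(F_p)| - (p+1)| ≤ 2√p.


Affine points = {(0, 3), (0, 14), (3, 2), (3, 15), (4, 6), (4, 11), (6, 5), (6, 12), (9, 8), (9, 9), (13, 4), (13, 13), (16, 8), (16, 9)}; affine count = 14; |E(F_17)| = 15.

Discriminant check: Δ ∝ 4a³ + 27b² = 4·12³ + 27·9² = 4·1728 + 27·81 ≡ 4 (mod 17). Nonzero ⇒ E is nonsingular.
For each x ∈ F_17, compute rhs = x³ + 12·x + 9 mod 17, then count y ∈ F_17 with y² ≡ rhs.
  x = 0: rhs = 9, matching y values: 3, 14 (2 points).
  x = 1: rhs = 5, matching y values: none (0 points).
  x = 2: rhs = 7, matching y values: none (0 points).
  x = 3: rhs = 4, matching y values: 2, 15 (2 points).
  x = 4: rhs = 2, matching y values: 6, 11 (2 points).
  x = 5: rhs = 7, matching y values: none (0 points).
  x = 6: rhs = 8, matching y values: 5, 12 (2 points).
  x = 7: rhs = 11, matching y values: none (0 points).
  x = 8: rhs = 5, matching y values: none (0 points).
  x = 9: rhs = 13, matching y values: 8, 9 (2 points).
  x = 10: rhs = 7, matching y values: none (0 points).
  x = 11: rhs = 10, matching y values: none (0 points).
  x = 12: rhs = 11, matching y values: none (0 points).
  x = 13: rhs = 16, matching y values: 4, 13 (2 points).
  x = 14: rhs = 14, matching y values: none (0 points).
  x = 15: rhs = 11, matching y values: none (0 points).
  x = 16: rhs = 13, matching y values: 8, 9 (2 points).
Total affine count: 14.
Full point count |E(F_17)| = 14 + 1 = 15.
Hasse bound: |15 − (17+1)| = |-3| = 3 ≤ 2√17 ≈ 8.2462 ✓.


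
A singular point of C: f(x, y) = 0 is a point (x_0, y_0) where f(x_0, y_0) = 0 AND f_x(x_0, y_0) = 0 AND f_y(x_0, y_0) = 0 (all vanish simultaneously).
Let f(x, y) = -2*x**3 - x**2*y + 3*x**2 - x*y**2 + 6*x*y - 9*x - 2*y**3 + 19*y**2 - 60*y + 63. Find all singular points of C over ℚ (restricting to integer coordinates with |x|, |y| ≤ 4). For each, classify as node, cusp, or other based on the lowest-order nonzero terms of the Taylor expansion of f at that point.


Singular points: {(0, 3)}; classification: cusp.

Compute partial derivatives:
  f_x = -6*x**2 - 2*x*y + 6*x - y**2 + 6*y - 9.
  f_y = -x**2 - 2*x*y + 6*x - 6*y**2 + 38*y - 60.
Scan x_0 ∈ {−4, ..., 4}. For each x_0, f_y(x_0, y) is a polynomial in y; find its integer roots y ∈ {−4, ..., 4}, then test f_x and f at those candidates.
  x = -4: f_y(-4, y) = -6*y**2 + 46*y - 100; no integer root y with |y| ≤ 4.
  x = -3: f_y(-3, y) = -6*y**2 + 44*y - 87; no integer root y with |y| ≤ 4.
  x = -2: f_y(-2, y) = -6*y**2 + 42*y - 76; no integer root y with |y| ≤ 4.
  x = -1: f_y(-1, y) = -6*y**2 + 40*y - 67; no integer root y with |y| ≤ 4.
  x = 0: f_y(0, y) = -6*y**2 + 38*y - 60; vanishes at y ∈ {3}. (0, 3): f_x = 0, f = 0 — SINGULAR.
  x = 1: f_y(1, y) = -6*y**2 + 36*y - 55; no integer root y with |y| ≤ 4.
  x = 2: f_y(2, y) = -6*y**2 + 34*y - 52; no integer root y with |y| ≤ 4.
  x = 3: f_y(3, y) = -6*y**2 + 32*y - 51; no integer root y with |y| ≤ 4.
  x = 4: f_y(4, y) = -6*y**2 + 30*y - 52; no integer root y with |y| ≤ 4.
Only singular point on the grid: (0, 3).
Classify: substitute x = 0 + u, y = 3 + v and expand: f = -2*u**3 - u**2*v - u*v**2 - 2*v**3 + v**2.
No constant or linear terms (consistent with a singular point). Quadratic part: v**2. Cubic part: -2*u**3 - u**2*v - u*v**2 - 2*v**3.
The quadratic part v**2 is a perfect square, so there is a single (double) tangent line v = 0, i.e. y = 3. Restricting the cubic part to that line (v = 0) leaves -2*u**3 ≠ 0, so f is not divisible by v and the branch is v² ≈ 2*u**3 to lowest order — this is a cusp.
Classification: cusp.


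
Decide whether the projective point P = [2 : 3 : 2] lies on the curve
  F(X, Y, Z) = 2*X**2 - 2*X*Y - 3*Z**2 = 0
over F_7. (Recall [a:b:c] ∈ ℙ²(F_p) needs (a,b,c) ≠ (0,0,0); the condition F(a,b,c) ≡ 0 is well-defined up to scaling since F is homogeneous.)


F(2,3,2) ≡ 5 (mod 7); P is NOT on the curve.

Evaluate F(2, 3, 2) term-by-term (mod 7).
  2*X**2 ↦ 2·4·1·1 = 8
  -2*X*Y ↦ -2·2·3·1 = -12
  -3*Z**2 ↦ -3·1·1·4 = -12
Sum: F(2, 3, 2) = (8) + (-12) + (-12) = -16.
Reducing mod 7: -16 ≡ 5 (mod 7).
Since F(a, b, c) ≡ 5 ≠ 0 (mod 7), P does NOT lie on the curve.


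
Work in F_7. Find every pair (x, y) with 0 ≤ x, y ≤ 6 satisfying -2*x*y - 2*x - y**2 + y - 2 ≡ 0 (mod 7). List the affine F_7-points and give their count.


Affine F_7-points: {(0, 4), (3, 1), (4, 2), (4, 5), (6, 0), (6, 3)}; count = 6.

For each of the 49 pairs (x, y) ∈ F_7², evaluate f(x, y) mod 7. Record the zeros.
  x = 0: [0↦5, 1↦5, 2↦3, 3↦6, 4↦0, 5↦6, 6↦3]  zeros at y ∈ {4}
  x = 1: [0↦3, 1↦1, 2↦4, 3↦5, 4↦4, 5↦1, 6↦3]  zeros at y ∈ ∅
  x = 2: [0↦1, 1↦4, 2↦5, 3↦4, 4↦1, 5↦3, 6↦3]  zeros at y ∈ ∅
  x = 3: [0↦6, 1↦0, 2↦6, 3↦3, 4↦5, 5↦5, 6↦3]  zeros at y ∈ {1}
  x = 4: [0↦4, 1↦3, 2↦0, 3↦2, 4↦2, 5↦0, 6↦3]  zeros at y ∈ {2, 5}
  x = 5: [0↦2, 1↦6, 2↦1, 3↦1, 4↦6, 5↦2, 6↦3]  zeros at y ∈ ∅
  x = 6: [0↦0, 1↦2, 2↦2, 3↦0, 4↦3, 5↦4, 6↦3]  zeros at y ∈ {0, 3}
Collecting zeros: affine points = {(0, 4), (3, 1), (4, 2), (4, 5), (6, 0), (6, 3)}.
Total count |C(F_7)_aff| = 6.


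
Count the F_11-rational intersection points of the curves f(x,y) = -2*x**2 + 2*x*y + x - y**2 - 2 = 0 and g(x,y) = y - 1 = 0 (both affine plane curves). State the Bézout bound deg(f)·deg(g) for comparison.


Common zeros: ∅; count = 0; Bézout bound = 2.

deg(f) = 2, deg(g) = 1, so Bézout bound = 2.
Scan x ∈ F_11. For each x, list the y ∈ F_11 with f(x, y) ≡ 0 and those with g(x, y) ≡ 0 (mod 11); the common zeros in that column are the intersection.
  x = 0: f ≡ 0 at y ∈ {3, 8}; g ≡ 0 at y ∈ {1}; common: ∅.
  x = 1: f ≡ 0 at y ∈ {4, 9}; g ≡ 0 at y ∈ {1}; common: ∅.
  x = 2: f ≡ 0 at y ∈ ∅; g ≡ 0 at y ∈ {1}; common: ∅.
  x = 3: f ≡ 0 at y ∈ {8, 9}; g ≡ 0 at y ∈ {1}; common: ∅.
  x = 4: f ≡ 0 at y ∈ ∅; g ≡ 0 at y ∈ {1}; common: ∅.
  x = 5: f ≡ 0 at y ∈ {5}; g ≡ 0 at y ∈ {1}; common: ∅.
  x = 6: f ≡ 0 at y ∈ {5, 7}; g ≡ 0 at y ∈ {1}; common: ∅.
  x = 7: f ≡ 0 at y ∈ {7}; g ≡ 0 at y ∈ {1}; common: ∅.
  x = 8: f ≡ 0 at y ∈ ∅; g ≡ 0 at y ∈ {1}; common: ∅.
  x = 9: f ≡ 0 at y ∈ {3, 4}; g ≡ 0 at y ∈ {1}; common: ∅.
  x = 10: f ≡ 0 at y ∈ ∅; g ≡ 0 at y ∈ {1}; common: ∅.
Collecting: common zeros = ∅, so the count is 0.
Comparison with the Bézout bound: 0 ≤ 2 = deg(f)·deg(g), as expected for curves with no common component (the affine F_11-count falls short of the bound because intersections may lie at infinity, over extension fields, or carry multiplicity).


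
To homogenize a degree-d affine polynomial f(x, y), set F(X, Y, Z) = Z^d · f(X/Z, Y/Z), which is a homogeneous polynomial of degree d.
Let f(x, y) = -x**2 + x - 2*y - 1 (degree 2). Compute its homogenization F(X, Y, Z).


F(X, Y, Z) = -X**2 + X*Z - 2*Y*Z - Z**2

deg(f) = 2.
Substitute x = X/Z, y = Y/Z into f, then multiply by Z^2.
  monomial -1·x^2·y^0 ↦ -1·X^2·Y^0·Z^0.
  monomial 1·x^1·y^0 ↦ 1·X^1·Y^0·Z^1.
  monomial -2·x^0·y^1 ↦ -2·X^0·Y^1·Z^1.
  monomial -1·x^0·y^0 ↦ -1·X^0·Y^0·Z^2.
Collecting: F(X, Y, Z) = -X**2 + X*Z - 2*Y*Z - Z**2.


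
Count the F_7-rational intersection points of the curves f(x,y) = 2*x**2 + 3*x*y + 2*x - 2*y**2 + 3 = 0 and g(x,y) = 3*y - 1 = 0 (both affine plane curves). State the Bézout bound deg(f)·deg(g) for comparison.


Common zeros: {(1, 5)}; count = 1; Bézout bound = 2.

deg(f) = 2, deg(g) = 1, so Bézout bound = 2.
Scan x ∈ F_7. For each x, list the y ∈ F_7 with f(x, y) ≡ 0 and those with g(x, y) ≡ 0 (mod 7); the common zeros in that column are the intersection.
  x = 0: f ≡ 0 at y ∈ ∅; g ≡ 0 at y ∈ {5}; common: ∅.
  x = 1: f ≡ 0 at y ∈ {0, 5}; g ≡ 0 at y ∈ {5}; common: {5}.
  x = 2: f ≡ 0 at y ∈ {4, 6}; g ≡ 0 at y ∈ {5}; common: ∅.
  x = 3: f ≡ 0 at y ∈ ∅; g ≡ 0 at y ∈ {5}; common: ∅.
  x = 4: f ≡ 0 at y ∈ ∅; g ≡ 0 at y ∈ {5}; common: ∅.
  x = 5: f ≡ 0 at y ∈ {0, 4}; g ≡ 0 at y ∈ {5}; common: ∅.
  x = 6: f ≡ 0 at y ∈ ∅; g ≡ 0 at y ∈ {5}; common: ∅.
Collecting: common zeros = {(1, 5)}, so the count is 1.
Comparison with the Bézout bound: 1 ≤ 2 = deg(f)·deg(g), as expected for curves with no common component (the affine F_7-count falls short of the bound because intersections may lie at infinity, over extension fields, or carry multiplicity).


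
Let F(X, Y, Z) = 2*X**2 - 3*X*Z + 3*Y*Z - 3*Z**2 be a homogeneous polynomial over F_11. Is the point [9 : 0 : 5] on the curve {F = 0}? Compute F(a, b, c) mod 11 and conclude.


F(9,0,5) ≡ 7 (mod 11); P is NOT on the curve.

Evaluate F(9, 0, 5) term-by-term (mod 11).
  2*X**2 ↦ 2·81·1·1 = 162
  -3*X*Z ↦ -3·9·1·5 = -135
  3*Y*Z ↦ 3·1·0·5 = 0
  -3*Z**2 ↦ -3·1·1·25 = -75
Sum: F(9, 0, 5) = (162) + (-135) + (0) + (-75) = -48.
Reducing mod 11: -48 ≡ 7 (mod 11).
Since F(a, b, c) ≡ 7 ≠ 0 (mod 11), P does NOT lie on the curve.


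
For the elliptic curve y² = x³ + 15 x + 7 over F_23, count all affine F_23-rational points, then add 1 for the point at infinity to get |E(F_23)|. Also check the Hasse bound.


Affine points = {(1, 0), (4, 4), (4, 19), (5, 0), (7, 8), (7, 15), (8, 8), (8, 15), (11, 10), (11, 13), (12, 11), (12, 12), (17, 0), (20, 2), (20, 21)}; affine count = 15; |E(F_23)| = 16.

Discriminant check: Δ ∝ 4a³ + 27b² = 4·15³ + 27·7² = 4·3375 + 27·49 ≡ 11 (mod 23). Nonzero ⇒ E is nonsingular.
For each x ∈ F_23, compute rhs = x³ + 15·x + 7 mod 23, then count y ∈ F_23 with y² ≡ rhs.
  x = 0: rhs = 7, matching y values: none (0 points).
  x = 1: rhs = 0, matching y values: 0 (1 points).
  x = 2: rhs = 22, matching y values: none (0 points).
  x = 3: rhs = 10, matching y values: none (0 points).
  x = 4: rhs = 16, matching y values: 4, 19 (2 points).
  x = 5: rhs = 0, matching y values: 0 (1 points).
  x = 6: rhs = 14, matching y values: none (0 points).
  x = 7: rhs = 18, matching y values: 8, 15 (2 points).
  x = 8: rhs = 18, matching y values: 8, 15 (2 points).
  x = 9: rhs = 20, matching y values: none (0 points).
  x = 10: rhs = 7, matching y values: none (0 points).
  x = 11: rhs = 8, matching y values: 10, 13 (2 points).
  x = 12: rhs = 6, matching y values: 11, 12 (2 points).
  x = 13: rhs = 7, matching y values: none (0 points).
  x = 14: rhs = 17, matching y values: none (0 points).
  x = 15: rhs = 19, matching y values: none (0 points).
  x = 16: rhs = 19, matching y values: none (0 points).
  x = 17: rhs = 0, matching y values: 0 (1 points).
  x = 18: rhs = 14, matching y values: none (0 points).
  x = 19: rhs = 21, matching y values: none (0 points).
  x = 20: rhs = 4, matching y values: 2, 21 (2 points).
  x = 21: rhs = 15, matching y values: none (0 points).
  x = 22: rhs = 14, matching y values: none (0 points).
Total affine count: 15.
Full point count |E(F_23)| = 15 + 1 = 16.
Hasse bound: |16 − (23+1)| = |-8| = 8 ≤ 2√23 ≈ 9.5917 ✓.


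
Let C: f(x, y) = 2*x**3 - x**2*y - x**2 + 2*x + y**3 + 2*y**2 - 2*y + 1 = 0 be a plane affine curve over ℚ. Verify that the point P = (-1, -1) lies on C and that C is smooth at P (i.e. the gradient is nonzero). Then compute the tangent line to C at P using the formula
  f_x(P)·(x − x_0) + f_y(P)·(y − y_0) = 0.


Tangent line at P: 8*x - 4*y + 4 = 0.

Step 1: f(-1, -1) = 0, so P lies on C.
Step 2: partial derivatives
  f_x(x, y) = 6*x**2 - 2*x*y - 2*x + 2, f_y(x, y) = -x**2 + 3*y**2 + 4*y - 2.
  f_x(P) = 8, f_y(P) = -4 (gradient nonzero, so P is smooth).
Step 3: tangent line at P: 8·(x − -1) + -4·(y − -1) = 0.
Expanding: 8*x - 4*y + 4 = 0.


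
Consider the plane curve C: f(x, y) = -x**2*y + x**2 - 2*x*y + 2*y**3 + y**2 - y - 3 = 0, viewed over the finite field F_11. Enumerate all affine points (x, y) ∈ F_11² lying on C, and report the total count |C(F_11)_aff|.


Affine F_11-points: {(1, 5), (2, 5), (5, 0), (5, 1), (5, 4), (6, 0), (7, 4)}; count = 7.

For each of the 121 pairs (x, y) ∈ F_11², evaluate f(x, y) mod 11. Record the zeros.
  x = 0: [0↦8, 1↦10, 2↦4, 3↦2, 4↦5, 5↦3, 6↦8, 7↦10, 8↦10, 9↦9, 10↦8]  zeros at y ∈ ∅
  x = 1: [0↦9, 1↦8, 2↦10, 3↦5, 4↦5, 5↦0, 6↦2, 7↦1, 8↦9, 9↦5, 10↦1]  zeros at y ∈ {5}
  x = 2: [0↦1, 1↦6, 2↦3, 3↦4, 4↦10, 5↦0, 6↦8, 7↦2, 8↦5, 9↦7, 10↦9]  zeros at y ∈ {5}
  x = 3: [0↦6, 1↦4, 2↦5, 3↦10, 4↦9, 5↦3, 6↦4, 7↦2, 8↦9, 9↦4, 10↦10]  zeros at y ∈ ∅
  x = 4: [0↦2, 1↦2, 2↦5, 3↦1, 4↦2, 5↦9, 6↦1, 7↦1, 8↦10, 9↦7, 10↦4]  zeros at y ∈ ∅
  x = 5: [0↦0, 1↦0, 2↦3, 3↦10, 4↦0, 5↦7, 6↦10, 7↦10, 8↦8, 9↦5, 10↦2]  zeros at y ∈ {0, 1, 4}
  x = 6: [0↦0, 1↦9, 2↦10, 3↦4, 4↦3, 5↦8, 6↦9, 7↦7, 8↦3, 9↦9, 10↦4]  zeros at y ∈ {0}
  x = 7: [0↦2, 1↦7, 2↦4, 3↦5, 4↦0, 5↦1, 6↦9, 7↦3, 8↦6, 9↦8, 10↦10]  zeros at y ∈ {4}
  x = 8: [0↦6, 1↦5, 2↦7, 3↦2, 4↦2, 5↦8, 6↦10, 7↦9, 8↦6, 9↦2, 10↦9]  zeros at y ∈ ∅
  x = 9: [0↦1, 1↦3, 2↦8, 3↦6, 4↦9, 5↦7, 6↦1, 7↦3, 8↦3, 9↦2, 10↦1]  zeros at y ∈ ∅
  x = 10: [0↦9, 1↦1, 2↦7, 3↦6, 4↦10, 5↦9, 6↦4, 7↦7, 8↦8, 9↦8, 10↦8]  zeros at y ∈ ∅
Collecting zeros: affine points = {(1, 5), (2, 5), (5, 0), (5, 1), (5, 4), (6, 0), (7, 4)}.
Total count |C(F_11)_aff| = 7.


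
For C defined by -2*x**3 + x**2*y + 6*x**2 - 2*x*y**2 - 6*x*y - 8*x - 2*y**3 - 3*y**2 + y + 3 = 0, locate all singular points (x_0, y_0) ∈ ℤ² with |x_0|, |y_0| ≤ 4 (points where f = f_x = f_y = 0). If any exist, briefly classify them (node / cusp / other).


Singular points: {(1, -1)}; classification: node.

Compute partial derivatives:
  f_x = -6*x**2 + 2*x*y + 12*x - 2*y**2 - 6*y - 8.
  f_y = x**2 - 4*x*y - 6*x - 6*y**2 - 6*y + 1.
Scan x_0 ∈ {−4, ..., 4}. For each x_0, f_y(x_0, y) is a polynomial in y; find its integer roots y ∈ {−4, ..., 4}, then test f_x and f at those candidates.
  x = -4: f_y(-4, y) = -6*y**2 + 10*y + 41; no integer root y with |y| ≤ 4.
  x = -3: f_y(-3, y) = -6*y**2 + 6*y + 28; no integer root y with |y| ≤ 4.
  x = -2: f_y(-2, y) = -6*y**2 + 2*y + 17; no integer root y with |y| ≤ 4.
  x = -1: f_y(-1, y) = -6*y**2 - 2*y + 8; vanishes at y ∈ {1}. (-1, 1): f_x = -36 ≠ 0.
  x = 0: f_y(0, y) = -6*y**2 - 6*y + 1; no integer root y with |y| ≤ 4.
  x = 1: f_y(1, y) = -6*y**2 - 10*y - 4; vanishes at y ∈ {-1}. (1, -1): f_x = 0, f = 0 — SINGULAR.
  x = 2: f_y(2, y) = -6*y**2 - 14*y - 7; no integer root y with |y| ≤ 4.
  x = 3: f_y(3, y) = -6*y**2 - 18*y - 8; no integer root y with |y| ≤ 4.
  x = 4: f_y(4, y) = -6*y**2 - 22*y - 7; no integer root y with |y| ≤ 4.
Only singular point on the grid: (1, -1).
Classify: substitute x = 1 + u, y = -1 + v and expand: f = -2*u**3 + u**2*v - u**2 - 2*u*v**2 - 2*v**3 + v**2.
No constant or linear terms (consistent with a singular point). Quadratic part: -u**2 + v**2. Cubic part: -2*u**3 + u**2*v - 2*u*v**2 - 2*v**3.
The quadratic part v**2 - u**2 = (v − u)(v + u) splits into two distinct linear factors, so there are two distinct tangent lines y − -1 = ±(x − 1) — this is a node (ordinary double point).
Classification: node.
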